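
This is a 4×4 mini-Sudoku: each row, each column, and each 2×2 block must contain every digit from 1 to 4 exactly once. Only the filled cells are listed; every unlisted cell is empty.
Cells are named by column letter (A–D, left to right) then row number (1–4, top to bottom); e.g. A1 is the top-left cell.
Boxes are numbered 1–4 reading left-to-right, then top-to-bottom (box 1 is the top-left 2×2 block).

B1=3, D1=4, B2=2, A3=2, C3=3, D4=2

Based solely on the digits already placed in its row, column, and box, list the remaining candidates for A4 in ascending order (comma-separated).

Row 4 already contains {2}.
Column A already contains {2}.
Its 2×2 block (box 3) already contains {2}.
Removing those from 1–4 leaves {1, 3, 4} as the candidates for A4.

1,3,4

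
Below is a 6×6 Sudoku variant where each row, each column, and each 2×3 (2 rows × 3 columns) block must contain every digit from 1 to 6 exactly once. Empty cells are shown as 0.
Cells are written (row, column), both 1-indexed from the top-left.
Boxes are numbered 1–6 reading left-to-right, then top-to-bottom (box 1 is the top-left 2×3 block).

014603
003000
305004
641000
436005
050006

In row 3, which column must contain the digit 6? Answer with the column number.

Consider where 6 can go in row 3.
(3,2) is out (box 3 already has a 6).
(3,4) is out (column 4 already has a 6).
So the only cell in row 3 that can hold 6 is (3,5).
That is column 5.

5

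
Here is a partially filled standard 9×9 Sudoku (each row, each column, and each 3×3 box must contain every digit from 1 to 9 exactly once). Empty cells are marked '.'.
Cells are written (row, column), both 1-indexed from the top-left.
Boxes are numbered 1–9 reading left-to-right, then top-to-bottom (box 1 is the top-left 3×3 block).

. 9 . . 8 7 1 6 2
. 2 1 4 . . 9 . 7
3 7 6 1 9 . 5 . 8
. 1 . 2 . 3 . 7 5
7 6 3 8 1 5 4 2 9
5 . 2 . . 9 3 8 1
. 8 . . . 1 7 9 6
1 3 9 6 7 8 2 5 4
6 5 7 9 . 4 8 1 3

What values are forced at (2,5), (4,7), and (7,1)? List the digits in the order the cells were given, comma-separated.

5,6,2

For (2,5):
  Consider where 5 can go in row 2.
  (2,1) is out (column 1 already has a 5).
  (2,6) is out (column 6 already has a 5).
  (2,8) is out (column 8 already has a 5).
  So the only cell in row 2 that can hold 5 is (2,5).
  So (2,5) = 5.
For (4,7):
  Row 4 already contains {1, 2, 3, 5, 7}.
  Column 7 already contains {1, 2, 3, 4, 5, 7, 8, 9}.
  Its 3×3 block (box 6) already contains {1, 2, 3, 4, 5, 7, 8, 9}.
  The only value from 1–9 not eliminated is 6, so (4,7) = 6.
For (7,1):
  Consider where 2 can go in box 7.
  (7,3) is out (column 3 already has a 2).
  So the only cell in box 7 that can hold 2 is (7,1).
  So (7,1) = 2.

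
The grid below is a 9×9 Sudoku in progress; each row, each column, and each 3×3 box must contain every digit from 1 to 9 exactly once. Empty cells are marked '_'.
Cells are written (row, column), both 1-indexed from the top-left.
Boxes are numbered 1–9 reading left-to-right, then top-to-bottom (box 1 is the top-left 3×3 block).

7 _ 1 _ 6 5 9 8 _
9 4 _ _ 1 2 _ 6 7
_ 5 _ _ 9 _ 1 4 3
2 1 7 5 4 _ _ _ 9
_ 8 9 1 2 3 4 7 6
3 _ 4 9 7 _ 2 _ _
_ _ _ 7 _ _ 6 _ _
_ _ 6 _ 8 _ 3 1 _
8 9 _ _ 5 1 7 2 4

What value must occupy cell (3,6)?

7

Cell (3,6) itself could take any of {7, 8} by direct elimination.
Consider where 7 can go in row 3.
(3,1) is out (column 1 already has a 7).
(3,3) is out (column 3 already has a 7).
(3,4) is out (column 4 already has a 7).
So the only cell in row 3 that can hold 7 is (3,6).
Therefore (3,6) = 7.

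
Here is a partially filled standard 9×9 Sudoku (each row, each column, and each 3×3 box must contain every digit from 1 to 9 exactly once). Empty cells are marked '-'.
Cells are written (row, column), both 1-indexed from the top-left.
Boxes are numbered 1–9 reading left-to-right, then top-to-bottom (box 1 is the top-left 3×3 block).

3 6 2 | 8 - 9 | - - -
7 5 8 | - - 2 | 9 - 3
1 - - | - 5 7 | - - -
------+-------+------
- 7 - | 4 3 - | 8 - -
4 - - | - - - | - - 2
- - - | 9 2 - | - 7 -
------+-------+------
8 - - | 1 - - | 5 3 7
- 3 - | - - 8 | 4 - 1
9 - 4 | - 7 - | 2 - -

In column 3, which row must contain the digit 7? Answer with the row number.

8

Consider where 7 can go in column 3.
(3,3) is out (row 3 already has a 7).
(4,3) is out (row 4 already has a 7).
(5,3) is out (box 4 already has a 7).
(6,3) is out (row 6 already has a 7).
(7,3) is out (row 7 already has a 7).
So the only cell in column 3 that can hold 7 is (8,3).
That is row 8.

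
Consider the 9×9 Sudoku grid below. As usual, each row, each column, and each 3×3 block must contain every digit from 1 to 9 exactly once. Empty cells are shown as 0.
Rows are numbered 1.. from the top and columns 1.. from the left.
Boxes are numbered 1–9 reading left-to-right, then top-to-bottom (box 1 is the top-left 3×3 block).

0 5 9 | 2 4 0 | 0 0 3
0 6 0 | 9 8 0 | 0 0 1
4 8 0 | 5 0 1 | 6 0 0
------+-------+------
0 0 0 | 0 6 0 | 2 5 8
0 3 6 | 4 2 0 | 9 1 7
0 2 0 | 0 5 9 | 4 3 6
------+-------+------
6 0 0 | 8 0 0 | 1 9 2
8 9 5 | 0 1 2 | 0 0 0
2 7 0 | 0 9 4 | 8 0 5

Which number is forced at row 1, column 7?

7

Row 1 already contains {2, 3, 4, 5, 9}.
Column 7 already contains {1, 2, 4, 6, 8, 9}.
Its 3×3 block (box 3) already contains {1, 3, 6}.
The only value from 1–9 not eliminated is 7, so row 1, column 7 = 7.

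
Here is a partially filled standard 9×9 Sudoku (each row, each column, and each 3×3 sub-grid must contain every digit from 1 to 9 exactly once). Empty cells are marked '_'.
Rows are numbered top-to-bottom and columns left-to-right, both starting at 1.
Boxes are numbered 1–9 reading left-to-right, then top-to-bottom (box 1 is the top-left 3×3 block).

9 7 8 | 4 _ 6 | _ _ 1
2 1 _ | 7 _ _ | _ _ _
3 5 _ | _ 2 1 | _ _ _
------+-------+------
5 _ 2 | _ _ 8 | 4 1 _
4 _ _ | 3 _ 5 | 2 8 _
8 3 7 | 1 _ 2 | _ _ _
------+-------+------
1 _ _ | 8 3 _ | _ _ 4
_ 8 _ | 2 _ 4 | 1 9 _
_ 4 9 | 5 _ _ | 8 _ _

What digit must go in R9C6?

Row 9 already contains {4, 5, 8, 9}.
Column 6 already contains {1, 2, 4, 5, 6, 8}.
Its 3×3 block (box 8) already contains {2, 3, 4, 5, 8}.
The only value from 1–9 not eliminated is 7, so R9C6 = 7.

7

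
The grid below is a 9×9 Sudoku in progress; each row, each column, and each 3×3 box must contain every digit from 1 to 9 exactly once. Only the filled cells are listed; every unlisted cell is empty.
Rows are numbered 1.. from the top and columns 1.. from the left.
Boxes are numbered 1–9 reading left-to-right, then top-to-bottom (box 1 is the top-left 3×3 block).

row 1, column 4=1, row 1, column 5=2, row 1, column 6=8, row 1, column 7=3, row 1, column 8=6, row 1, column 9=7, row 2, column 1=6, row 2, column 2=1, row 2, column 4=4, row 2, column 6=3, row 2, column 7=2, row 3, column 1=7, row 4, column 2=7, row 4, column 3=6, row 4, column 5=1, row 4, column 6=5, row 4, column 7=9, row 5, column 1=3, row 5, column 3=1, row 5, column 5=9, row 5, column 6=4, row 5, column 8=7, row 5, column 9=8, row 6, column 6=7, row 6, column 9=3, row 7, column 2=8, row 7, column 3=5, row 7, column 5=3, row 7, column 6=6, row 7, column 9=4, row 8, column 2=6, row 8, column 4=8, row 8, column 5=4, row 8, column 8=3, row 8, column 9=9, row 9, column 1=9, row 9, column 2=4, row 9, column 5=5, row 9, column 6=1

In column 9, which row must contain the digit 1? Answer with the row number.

3

Consider where 1 can go in column 9.
row 2, column 9 is out (row 2 already has a 1).
row 4, column 9 is out (row 4 already has a 1).
row 9, column 9 is out (row 9 already has a 1).
So the only cell in column 9 that can hold 1 is row 3, column 9.
That is row 3.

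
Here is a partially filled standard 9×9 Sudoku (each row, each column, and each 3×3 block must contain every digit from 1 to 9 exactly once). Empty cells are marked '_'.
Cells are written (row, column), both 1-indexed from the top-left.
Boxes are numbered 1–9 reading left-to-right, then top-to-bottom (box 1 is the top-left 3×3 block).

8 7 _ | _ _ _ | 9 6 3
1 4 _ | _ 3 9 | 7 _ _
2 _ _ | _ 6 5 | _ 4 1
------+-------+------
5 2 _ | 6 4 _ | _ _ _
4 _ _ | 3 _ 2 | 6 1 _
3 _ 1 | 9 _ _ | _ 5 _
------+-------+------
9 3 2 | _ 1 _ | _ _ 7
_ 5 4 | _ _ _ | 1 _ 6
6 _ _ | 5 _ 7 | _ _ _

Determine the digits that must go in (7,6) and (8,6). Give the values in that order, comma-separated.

6,3

For (7,6):
  Consider where 6 can go in box 8.
  (7,4) is out (column 4 already has a 6).
  (8,4) is out (row 8 already has a 6).
  (8,5) is out (row 8 already has a 6).
  (8,6) is out (row 8 already has a 6).
  (9,5) is out (row 9 already has a 6).
  So the only cell in box 8 that can hold 6 is (7,6).
  So (7,6) = 6.
For (8,6):
  Consider where 3 can go in box 8.
  (7,4) is out (row 7 already has a 3).
  (7,6) is out (row 7 already has a 3).
  (8,4) is out (column 4 already has a 3).
  (8,5) is out (column 5 already has a 3).
  (9,5) is out (column 5 already has a 3).
  So the only cell in box 8 that can hold 3 is (8,6).
  So (8,6) = 3.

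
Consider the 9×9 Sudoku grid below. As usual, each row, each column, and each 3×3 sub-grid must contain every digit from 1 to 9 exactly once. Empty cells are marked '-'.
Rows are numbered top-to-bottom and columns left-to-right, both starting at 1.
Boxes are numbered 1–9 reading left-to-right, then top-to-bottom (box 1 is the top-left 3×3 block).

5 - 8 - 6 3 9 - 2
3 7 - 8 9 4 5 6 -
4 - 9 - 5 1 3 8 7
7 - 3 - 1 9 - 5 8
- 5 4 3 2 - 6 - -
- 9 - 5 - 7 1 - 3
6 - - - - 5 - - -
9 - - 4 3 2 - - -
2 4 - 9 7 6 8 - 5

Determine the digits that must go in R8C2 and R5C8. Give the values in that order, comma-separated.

8,7

For R8C2:
  Consider where 8 can go in row 8.
  R8C3 is out (column 3 already has a 8).
  R8C7 is out (column 7 already has a 8).
  R8C8 is out (column 8 already has a 8).
  R8C9 is out (column 9 already has a 8).
  So the only cell in row 8 that can hold 8 is R8C2.
  So R8C2 = 8.
For R5C8:
  Consider where 7 can go in box 6.
  R4C7 is out (row 4 already has a 7).
  R5C9 is out (column 9 already has a 7).
  R6C8 is out (row 6 already has a 7).
  So the only cell in box 6 that can hold 7 is R5C8.
  So R5C8 = 7.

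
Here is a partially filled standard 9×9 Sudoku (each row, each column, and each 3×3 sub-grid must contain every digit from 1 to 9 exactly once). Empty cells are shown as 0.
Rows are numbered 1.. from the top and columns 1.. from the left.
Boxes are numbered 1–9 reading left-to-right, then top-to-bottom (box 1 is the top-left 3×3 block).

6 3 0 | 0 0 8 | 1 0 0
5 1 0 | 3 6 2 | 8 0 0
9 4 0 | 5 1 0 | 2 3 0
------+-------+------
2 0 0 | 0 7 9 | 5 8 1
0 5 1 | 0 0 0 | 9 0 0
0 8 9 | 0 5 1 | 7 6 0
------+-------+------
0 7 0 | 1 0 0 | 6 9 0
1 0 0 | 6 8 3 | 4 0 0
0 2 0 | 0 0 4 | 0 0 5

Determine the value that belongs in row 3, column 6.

Row 3 already contains {1, 2, 3, 4, 5, 9}.
Column 6 already contains {1, 2, 3, 4, 8, 9}.
Its 3×3 block (box 2) already contains {1, 2, 3, 5, 6, 8}.
The only value from 1–9 not eliminated is 7, so row 3, column 6 = 7.

7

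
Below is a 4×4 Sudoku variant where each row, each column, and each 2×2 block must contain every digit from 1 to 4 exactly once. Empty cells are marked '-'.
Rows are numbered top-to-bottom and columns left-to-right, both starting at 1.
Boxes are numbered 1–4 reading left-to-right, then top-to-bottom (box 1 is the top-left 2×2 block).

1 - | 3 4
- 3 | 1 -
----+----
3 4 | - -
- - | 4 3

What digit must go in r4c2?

Cell r4c2 itself could take any of {1, 2} by direct elimination.
Consider where 1 can go in column 2.
r1c2 is out (row 1 already has a 1).
So the only cell in column 2 that can hold 1 is r4c2.
Therefore r4c2 = 1.

1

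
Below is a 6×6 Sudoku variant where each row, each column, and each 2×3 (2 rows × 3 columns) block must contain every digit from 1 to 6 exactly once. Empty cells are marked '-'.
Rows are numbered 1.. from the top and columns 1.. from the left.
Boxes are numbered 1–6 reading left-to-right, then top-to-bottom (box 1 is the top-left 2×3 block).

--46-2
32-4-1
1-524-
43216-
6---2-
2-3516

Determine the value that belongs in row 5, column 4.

Row 5 already contains {2, 6}.
Column 4 already contains {1, 2, 4, 5, 6}.
Its 2×3 block (box 6) already contains {1, 2, 5, 6}.
The only value from 1–6 not eliminated is 3, so row 5, column 4 = 3.

3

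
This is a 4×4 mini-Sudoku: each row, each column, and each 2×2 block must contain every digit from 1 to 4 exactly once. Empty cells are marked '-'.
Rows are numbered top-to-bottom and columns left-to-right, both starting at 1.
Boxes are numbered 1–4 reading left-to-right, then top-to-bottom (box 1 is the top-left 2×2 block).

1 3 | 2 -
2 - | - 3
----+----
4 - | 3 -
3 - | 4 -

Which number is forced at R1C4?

4

Row 1 already contains {1, 2, 3}.
Column 4 already contains {3}.
Its 2×2 block (box 2) already contains {2, 3}.
The only value from 1–4 not eliminated is 4, so R1C4 = 4.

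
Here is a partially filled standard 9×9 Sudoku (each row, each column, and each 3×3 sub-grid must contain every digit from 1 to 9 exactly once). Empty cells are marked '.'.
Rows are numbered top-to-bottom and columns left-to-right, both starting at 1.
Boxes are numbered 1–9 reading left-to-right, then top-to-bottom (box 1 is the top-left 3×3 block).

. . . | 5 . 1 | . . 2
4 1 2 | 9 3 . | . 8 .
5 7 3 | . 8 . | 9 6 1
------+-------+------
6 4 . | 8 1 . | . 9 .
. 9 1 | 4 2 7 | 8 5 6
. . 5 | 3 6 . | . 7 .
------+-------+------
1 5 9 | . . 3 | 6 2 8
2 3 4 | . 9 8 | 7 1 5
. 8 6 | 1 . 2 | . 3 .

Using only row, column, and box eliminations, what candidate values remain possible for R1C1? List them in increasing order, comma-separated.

Row 1 already contains {1, 2, 5}.
Column 1 already contains {1, 2, 4, 5, 6}.
Its 3×3 block (box 1) already contains {1, 2, 3, 4, 5, 7}.
Removing those from 1–9 leaves {8, 9} as the candidates for R1C1.

8,9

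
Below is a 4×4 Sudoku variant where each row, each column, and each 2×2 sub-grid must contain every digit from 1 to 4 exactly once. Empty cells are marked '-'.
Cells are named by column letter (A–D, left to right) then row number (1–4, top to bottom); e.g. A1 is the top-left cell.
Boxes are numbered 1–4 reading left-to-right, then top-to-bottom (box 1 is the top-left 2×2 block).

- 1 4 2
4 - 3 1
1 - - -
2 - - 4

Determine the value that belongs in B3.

Cell B3 itself could take any of {3, 4} by direct elimination.
Consider where 4 can go in box 3.
B4 is out (row 4 already has a 4).
So the only cell in box 3 that can hold 4 is B3.
Therefore B3 = 4.

4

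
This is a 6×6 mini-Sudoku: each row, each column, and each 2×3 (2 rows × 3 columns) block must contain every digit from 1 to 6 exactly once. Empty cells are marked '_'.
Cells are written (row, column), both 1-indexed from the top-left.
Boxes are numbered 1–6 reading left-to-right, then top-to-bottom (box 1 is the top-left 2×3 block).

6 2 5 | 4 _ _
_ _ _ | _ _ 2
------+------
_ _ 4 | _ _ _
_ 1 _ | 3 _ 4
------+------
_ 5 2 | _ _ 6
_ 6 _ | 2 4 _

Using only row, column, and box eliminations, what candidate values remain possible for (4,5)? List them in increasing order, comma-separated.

2,5,6

Row 4 already contains {1, 3, 4}.
Column 5 already contains {4}.
Its 2×3 block (box 4) already contains {3, 4}.
Removing those from 1–6 leaves {2, 5, 6} as the candidates for (4,5).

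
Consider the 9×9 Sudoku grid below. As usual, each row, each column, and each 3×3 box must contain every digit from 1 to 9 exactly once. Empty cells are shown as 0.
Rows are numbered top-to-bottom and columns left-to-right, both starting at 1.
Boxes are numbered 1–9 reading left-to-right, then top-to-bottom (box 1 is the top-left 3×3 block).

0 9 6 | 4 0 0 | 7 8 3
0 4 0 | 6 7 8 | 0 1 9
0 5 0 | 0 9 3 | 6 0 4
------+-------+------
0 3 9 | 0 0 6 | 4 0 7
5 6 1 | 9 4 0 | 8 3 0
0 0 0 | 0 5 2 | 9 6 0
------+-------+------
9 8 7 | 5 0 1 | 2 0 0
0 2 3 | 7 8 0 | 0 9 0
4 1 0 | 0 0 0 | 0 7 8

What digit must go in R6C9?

Row 6 already contains {2, 5, 6, 9}.
Column 9 already contains {3, 4, 7, 8, 9}.
Its 3×3 block (box 6) already contains {3, 4, 6, 7, 8, 9}.
The only value from 1–9 not eliminated is 1, so R6C9 = 1.

1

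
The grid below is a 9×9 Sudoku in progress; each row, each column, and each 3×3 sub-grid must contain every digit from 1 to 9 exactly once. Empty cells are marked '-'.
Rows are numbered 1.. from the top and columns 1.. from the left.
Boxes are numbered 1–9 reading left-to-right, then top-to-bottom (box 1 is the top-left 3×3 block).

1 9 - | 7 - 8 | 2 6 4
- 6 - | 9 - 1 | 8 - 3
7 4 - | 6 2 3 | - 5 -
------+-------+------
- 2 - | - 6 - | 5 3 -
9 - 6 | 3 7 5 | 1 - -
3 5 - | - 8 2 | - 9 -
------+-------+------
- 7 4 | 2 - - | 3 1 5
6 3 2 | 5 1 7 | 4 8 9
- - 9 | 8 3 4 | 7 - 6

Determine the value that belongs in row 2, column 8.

Row 2 already contains {1, 3, 6, 8, 9}.
Column 8 already contains {1, 3, 5, 6, 8, 9}.
Its 3×3 block (box 3) already contains {2, 3, 4, 5, 6, 8}.
The only value from 1–9 not eliminated is 7, so row 2, column 8 = 7.

7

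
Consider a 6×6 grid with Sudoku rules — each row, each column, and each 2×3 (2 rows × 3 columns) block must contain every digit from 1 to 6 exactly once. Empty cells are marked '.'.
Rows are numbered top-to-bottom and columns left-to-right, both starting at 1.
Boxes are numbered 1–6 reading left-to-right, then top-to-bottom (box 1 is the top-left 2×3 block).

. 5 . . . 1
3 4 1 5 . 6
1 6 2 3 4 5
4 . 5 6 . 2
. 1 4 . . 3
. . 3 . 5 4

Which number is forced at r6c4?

1

Cell r6c4 itself could take any of {1, 2} by direct elimination.
Consider where 1 can go in column 4.
r1c4 is out (row 1 already has a 1).
r5c4 is out (row 5 already has a 1).
So the only cell in column 4 that can hold 1 is r6c4.
Therefore r6c4 = 1.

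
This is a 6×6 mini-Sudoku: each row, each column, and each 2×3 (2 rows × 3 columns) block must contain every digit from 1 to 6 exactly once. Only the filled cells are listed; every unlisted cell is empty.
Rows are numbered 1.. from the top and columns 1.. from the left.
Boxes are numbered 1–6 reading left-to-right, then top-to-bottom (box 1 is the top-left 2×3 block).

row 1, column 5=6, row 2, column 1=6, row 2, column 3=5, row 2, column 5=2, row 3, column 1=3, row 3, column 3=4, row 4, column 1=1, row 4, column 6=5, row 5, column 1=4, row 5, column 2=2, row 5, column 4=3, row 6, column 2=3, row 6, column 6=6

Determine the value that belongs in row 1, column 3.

3

Cell row 1, column 3 itself could take any of {1, 2, 3} by direct elimination.
Consider where 3 can go in box 1.
row 1, column 1 is out (column 1 already has a 3).
row 1, column 2 is out (column 2 already has a 3).
row 2, column 2 is out (column 2 already has a 3).
So the only cell in box 1 that can hold 3 is row 1, column 3.
Therefore row 1, column 3 = 3.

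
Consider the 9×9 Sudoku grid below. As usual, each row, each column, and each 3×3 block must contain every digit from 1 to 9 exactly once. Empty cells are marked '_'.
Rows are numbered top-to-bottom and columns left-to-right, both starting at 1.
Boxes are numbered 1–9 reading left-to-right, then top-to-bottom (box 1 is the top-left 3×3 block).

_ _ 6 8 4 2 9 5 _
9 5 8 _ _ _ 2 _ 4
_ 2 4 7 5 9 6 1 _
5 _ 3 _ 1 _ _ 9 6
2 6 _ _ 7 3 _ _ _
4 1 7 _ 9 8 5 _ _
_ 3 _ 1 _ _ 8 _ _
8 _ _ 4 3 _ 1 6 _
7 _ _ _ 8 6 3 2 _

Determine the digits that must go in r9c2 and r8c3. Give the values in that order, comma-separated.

For r9c2:
  Consider where 4 can go in column 2.
  r1c2 is out (row 1 already has a 4).
  r4c2 is out (box 4 already has a 4).
  r8c2 is out (row 8 already has a 4).
  So the only cell in column 2 that can hold 4 is r9c2.
  So r9c2 = 4.
For r8c3:
  Consider where 2 can go in row 8.
  r8c2 is out (column 2 already has a 2).
  r8c6 is out (column 6 already has a 2).
  r8c9 is out (box 9 already has a 2).
  So the only cell in row 8 that can hold 2 is r8c3.
  So r8c3 = 2.

4,2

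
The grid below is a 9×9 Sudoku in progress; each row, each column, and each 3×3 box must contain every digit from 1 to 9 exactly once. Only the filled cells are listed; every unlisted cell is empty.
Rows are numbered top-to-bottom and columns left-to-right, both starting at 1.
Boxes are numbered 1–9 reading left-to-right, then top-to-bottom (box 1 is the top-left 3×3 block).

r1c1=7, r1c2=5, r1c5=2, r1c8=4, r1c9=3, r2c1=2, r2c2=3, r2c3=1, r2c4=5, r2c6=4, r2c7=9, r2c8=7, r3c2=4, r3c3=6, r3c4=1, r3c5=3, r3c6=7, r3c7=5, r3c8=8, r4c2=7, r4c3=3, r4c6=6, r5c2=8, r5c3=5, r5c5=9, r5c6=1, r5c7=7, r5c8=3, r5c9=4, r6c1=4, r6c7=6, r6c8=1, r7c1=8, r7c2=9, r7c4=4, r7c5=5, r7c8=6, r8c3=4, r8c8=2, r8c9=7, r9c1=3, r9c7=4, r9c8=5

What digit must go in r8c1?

5

Cell r8c1 itself could take any of {1, 5, 6} by direct elimination.
Consider where 5 can go in column 1.
r3c1 is out (row 3 already has a 5).
r4c1 is out (box 4 already has a 5).
r5c1 is out (row 5 already has a 5).
So the only cell in column 1 that can hold 5 is r8c1.
Therefore r8c1 = 5.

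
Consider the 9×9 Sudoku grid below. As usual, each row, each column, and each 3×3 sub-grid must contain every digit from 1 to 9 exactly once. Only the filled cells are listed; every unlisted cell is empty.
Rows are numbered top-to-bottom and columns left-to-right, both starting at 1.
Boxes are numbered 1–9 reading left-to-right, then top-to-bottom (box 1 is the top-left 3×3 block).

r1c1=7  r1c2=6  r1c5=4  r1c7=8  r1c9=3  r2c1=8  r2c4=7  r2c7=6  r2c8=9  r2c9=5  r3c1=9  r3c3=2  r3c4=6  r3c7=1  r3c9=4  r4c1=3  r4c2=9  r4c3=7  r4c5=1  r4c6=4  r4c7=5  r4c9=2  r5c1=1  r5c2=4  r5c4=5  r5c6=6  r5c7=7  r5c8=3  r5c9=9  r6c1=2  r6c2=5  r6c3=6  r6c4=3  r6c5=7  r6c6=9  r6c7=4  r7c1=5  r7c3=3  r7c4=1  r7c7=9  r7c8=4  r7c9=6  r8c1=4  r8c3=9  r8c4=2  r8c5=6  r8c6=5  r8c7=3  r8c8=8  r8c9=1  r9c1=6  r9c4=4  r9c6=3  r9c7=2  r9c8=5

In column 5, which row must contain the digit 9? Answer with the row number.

9

Consider where 9 can go in column 5.
r2c5 is out (row 2 already has a 9).
r3c5 is out (row 3 already has a 9).
r5c5 is out (row 5 already has a 9).
r7c5 is out (row 7 already has a 9).
So the only cell in column 5 that can hold 9 is r9c5.
That is row 9.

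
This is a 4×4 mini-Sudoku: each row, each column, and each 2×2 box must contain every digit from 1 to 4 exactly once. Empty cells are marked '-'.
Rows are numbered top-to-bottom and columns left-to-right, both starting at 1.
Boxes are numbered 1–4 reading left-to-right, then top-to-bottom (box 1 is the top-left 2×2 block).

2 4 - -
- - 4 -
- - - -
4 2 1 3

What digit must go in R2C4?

Cell R2C4 itself could take any of {1, 2} by direct elimination.
Consider where 2 can go in row 2.
R2C1 is out (column 1 already has a 2).
R2C2 is out (column 2 already has a 2).
So the only cell in row 2 that can hold 2 is R2C4.
Therefore R2C4 = 2.

2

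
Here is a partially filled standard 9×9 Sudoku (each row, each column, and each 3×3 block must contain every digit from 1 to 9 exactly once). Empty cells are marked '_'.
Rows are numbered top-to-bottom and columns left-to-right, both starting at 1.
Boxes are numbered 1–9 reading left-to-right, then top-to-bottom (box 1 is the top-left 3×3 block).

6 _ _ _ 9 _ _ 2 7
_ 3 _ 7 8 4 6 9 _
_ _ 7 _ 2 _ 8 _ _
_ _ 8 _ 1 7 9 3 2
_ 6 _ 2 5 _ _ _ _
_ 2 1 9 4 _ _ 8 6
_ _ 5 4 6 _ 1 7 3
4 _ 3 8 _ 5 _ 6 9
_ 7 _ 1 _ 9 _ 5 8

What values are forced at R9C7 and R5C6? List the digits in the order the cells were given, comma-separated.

For R9C7:
  Consider where 4 can go in row 9.
  R9C1 is out (column 1 already has a 4).
  R9C3 is out (box 7 already has a 4).
  R9C5 is out (column 5 already has a 4).
  So the only cell in row 9 that can hold 4 is R9C7.
  So R9C7 = 4.
For R5C6:
  Consider where 8 can go in row 5.
  R5C1 is out (box 4 already has a 8).
  R5C3 is out (column 3 already has a 8).
  R5C7 is out (column 7 already has a 8).
  R5C8 is out (column 8 already has a 8).
  R5C9 is out (column 9 already has a 8).
  So the only cell in row 5 that can hold 8 is R5C6.
  So R5C6 = 8.

4,8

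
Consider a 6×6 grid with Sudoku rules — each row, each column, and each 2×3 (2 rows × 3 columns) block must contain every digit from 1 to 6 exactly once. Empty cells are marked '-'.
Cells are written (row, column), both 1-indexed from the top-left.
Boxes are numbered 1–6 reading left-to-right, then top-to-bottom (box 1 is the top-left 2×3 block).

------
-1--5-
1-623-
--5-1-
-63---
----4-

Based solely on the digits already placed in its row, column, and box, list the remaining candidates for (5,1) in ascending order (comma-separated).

Row 5 already contains {3, 6}.
Column 1 already contains {1}.
Its 2×3 block (box 5) already contains {3, 6}.
Removing those from 1–6 leaves {2, 4, 5} as the candidates for (5,1).

2,4,5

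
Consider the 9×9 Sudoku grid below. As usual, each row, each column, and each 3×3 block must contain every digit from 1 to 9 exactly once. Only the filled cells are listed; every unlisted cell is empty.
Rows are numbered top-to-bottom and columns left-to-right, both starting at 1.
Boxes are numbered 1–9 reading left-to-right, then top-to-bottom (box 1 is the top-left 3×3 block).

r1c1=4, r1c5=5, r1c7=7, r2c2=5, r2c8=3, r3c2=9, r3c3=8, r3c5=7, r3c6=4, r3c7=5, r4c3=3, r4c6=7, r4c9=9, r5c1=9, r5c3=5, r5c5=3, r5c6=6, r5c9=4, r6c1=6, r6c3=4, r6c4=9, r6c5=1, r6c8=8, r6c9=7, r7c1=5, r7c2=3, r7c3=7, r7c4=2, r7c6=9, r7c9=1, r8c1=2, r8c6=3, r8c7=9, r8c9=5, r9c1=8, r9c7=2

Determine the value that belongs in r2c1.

7

Cell r2c1 itself could take any of {1, 7} by direct elimination.
Consider where 7 can go in column 1.
r3c1 is out (row 3 already has a 7).
r4c1 is out (row 4 already has a 7).
So the only cell in column 1 that can hold 7 is r2c1.
Therefore r2c1 = 7.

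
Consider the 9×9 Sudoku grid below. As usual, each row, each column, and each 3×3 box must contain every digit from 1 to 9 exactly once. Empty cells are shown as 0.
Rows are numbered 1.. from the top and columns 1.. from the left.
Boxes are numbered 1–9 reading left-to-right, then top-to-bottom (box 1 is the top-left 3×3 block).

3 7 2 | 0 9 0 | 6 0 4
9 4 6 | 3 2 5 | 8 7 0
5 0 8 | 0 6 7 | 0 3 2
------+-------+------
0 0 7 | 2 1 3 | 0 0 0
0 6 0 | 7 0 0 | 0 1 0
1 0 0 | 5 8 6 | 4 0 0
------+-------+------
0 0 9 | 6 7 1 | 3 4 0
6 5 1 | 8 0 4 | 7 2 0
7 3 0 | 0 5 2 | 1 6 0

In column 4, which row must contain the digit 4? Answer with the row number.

Consider where 4 can go in column 4.
row 1, column 4 is out (row 1 already has a 4).
row 9, column 4 is out (box 8 already has a 4).
So the only cell in column 4 that can hold 4 is row 3, column 4.
That is row 3.

3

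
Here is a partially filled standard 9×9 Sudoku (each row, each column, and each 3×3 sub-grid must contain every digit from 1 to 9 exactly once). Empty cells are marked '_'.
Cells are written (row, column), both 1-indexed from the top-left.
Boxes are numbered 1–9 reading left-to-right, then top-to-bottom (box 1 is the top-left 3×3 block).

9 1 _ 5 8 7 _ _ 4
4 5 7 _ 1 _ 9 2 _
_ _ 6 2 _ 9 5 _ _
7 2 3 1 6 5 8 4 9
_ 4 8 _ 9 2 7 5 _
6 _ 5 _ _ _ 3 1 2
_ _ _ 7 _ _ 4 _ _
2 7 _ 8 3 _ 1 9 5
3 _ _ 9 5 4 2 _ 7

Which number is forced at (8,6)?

6

Row 8 already contains {1, 2, 3, 5, 7, 8, 9}.
Column 6 already contains {2, 4, 5, 7, 9}.
Its 3×3 block (box 8) already contains {3, 4, 5, 7, 8, 9}.
The only value from 1–9 not eliminated is 6, so (8,6) = 6.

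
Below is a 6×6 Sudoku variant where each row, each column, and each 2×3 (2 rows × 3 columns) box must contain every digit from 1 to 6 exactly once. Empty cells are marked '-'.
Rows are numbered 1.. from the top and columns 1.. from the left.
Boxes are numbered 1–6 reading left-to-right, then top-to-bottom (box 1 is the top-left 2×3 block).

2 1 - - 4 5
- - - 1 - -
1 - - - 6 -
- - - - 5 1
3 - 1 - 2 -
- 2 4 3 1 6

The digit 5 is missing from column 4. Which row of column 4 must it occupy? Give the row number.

Consider where 5 can go in column 4.
row 1, column 4 is out (row 1 already has a 5).
row 3, column 4 is out (box 4 already has a 5).
row 4, column 4 is out (row 4 already has a 5).
So the only cell in column 4 that can hold 5 is row 5, column 4.
That is row 5.

5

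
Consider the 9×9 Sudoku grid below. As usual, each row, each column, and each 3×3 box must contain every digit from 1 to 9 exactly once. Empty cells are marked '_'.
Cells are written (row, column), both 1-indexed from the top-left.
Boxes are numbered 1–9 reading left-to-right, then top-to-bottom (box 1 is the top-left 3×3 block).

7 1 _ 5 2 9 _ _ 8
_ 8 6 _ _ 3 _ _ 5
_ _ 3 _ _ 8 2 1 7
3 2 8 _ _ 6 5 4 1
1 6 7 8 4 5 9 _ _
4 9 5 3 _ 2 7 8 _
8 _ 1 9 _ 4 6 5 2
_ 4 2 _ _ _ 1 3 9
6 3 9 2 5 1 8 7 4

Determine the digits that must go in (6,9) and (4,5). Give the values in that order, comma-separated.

6,9

For (6,9):
  Row 6 already contains {2, 3, 4, 5, 7, 8, 9}.
  Column 9 already contains {1, 2, 4, 5, 7, 8, 9}.
  Its 3×3 block (box 6) already contains {1, 4, 5, 7, 8, 9}.
  The only value from 1–9 not eliminated is 6, so (6,9) = 6.
For (4,5):
  Consider where 9 can go in column 5.
  (2,5) is out (box 2 already has a 9).
  (3,5) is out (box 2 already has a 9).
  (6,5) is out (row 6 already has a 9).
  (7,5) is out (row 7 already has a 9).
  (8,5) is out (row 8 already has a 9).
  So the only cell in column 5 that can hold 9 is (4,5).
  So (4,5) = 9.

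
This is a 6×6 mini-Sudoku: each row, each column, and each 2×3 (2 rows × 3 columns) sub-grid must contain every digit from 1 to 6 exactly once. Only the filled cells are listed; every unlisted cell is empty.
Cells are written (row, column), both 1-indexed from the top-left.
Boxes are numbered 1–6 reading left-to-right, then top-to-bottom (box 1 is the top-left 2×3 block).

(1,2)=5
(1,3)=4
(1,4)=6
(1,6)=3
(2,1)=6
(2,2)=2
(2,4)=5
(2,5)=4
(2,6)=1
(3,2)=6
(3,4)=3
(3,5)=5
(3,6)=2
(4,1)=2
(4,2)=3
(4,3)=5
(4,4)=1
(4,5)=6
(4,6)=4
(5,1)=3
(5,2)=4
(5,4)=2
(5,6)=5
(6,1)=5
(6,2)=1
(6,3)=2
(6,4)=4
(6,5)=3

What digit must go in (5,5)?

Row 5 already contains {2, 3, 4, 5}.
Column 5 already contains {3, 4, 5, 6}.
Its 2×3 block (box 6) already contains {2, 3, 4, 5}.
The only value from 1–6 not eliminated is 1, so (5,5) = 1.

1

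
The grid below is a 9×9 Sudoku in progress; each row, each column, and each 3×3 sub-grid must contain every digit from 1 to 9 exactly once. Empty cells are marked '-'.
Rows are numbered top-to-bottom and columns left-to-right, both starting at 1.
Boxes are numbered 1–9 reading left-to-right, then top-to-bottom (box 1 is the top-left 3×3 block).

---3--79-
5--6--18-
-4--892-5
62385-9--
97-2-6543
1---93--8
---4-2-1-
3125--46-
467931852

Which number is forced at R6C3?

Cell R6C3 itself could take any of {4, 5} by direct elimination.
Consider where 4 can go in row 6.
R6C2 is out (column 2 already has a 4).
R6C4 is out (column 4 already has a 4).
R6C7 is out (column 7 already has a 4).
R6C8 is out (column 8 already has a 4).
So the only cell in row 6 that can hold 4 is R6C3.
Therefore R6C3 = 4.

4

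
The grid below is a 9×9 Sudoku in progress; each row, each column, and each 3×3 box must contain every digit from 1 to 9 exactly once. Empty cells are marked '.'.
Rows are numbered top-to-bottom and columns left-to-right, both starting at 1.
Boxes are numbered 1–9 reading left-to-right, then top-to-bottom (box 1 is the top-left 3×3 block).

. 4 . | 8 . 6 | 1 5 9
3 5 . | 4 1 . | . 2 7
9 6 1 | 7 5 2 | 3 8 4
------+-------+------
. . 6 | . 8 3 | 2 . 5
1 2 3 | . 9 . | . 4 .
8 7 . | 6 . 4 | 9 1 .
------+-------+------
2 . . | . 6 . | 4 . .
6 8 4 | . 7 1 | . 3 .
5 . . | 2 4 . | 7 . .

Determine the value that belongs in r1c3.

2

Cell r1c3 itself could take any of {2, 7} by direct elimination.
Consider where 2 can go in row 1.
r1c1 is out (column 1 already has a 2).
r1c5 is out (box 2 already has a 2).
So the only cell in row 1 that can hold 2 is r1c3.
Therefore r1c3 = 2.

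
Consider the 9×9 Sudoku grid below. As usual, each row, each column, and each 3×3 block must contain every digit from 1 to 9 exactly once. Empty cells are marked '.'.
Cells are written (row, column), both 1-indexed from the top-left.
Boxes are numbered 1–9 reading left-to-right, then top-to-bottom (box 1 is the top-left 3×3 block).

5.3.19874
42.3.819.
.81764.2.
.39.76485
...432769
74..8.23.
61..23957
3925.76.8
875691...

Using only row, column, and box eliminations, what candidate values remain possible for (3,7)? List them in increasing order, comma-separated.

3,5

Row 3 already contains {1, 2, 4, 6, 7, 8}.
Column 7 already contains {1, 2, 4, 6, 7, 8, 9}.
Its 3×3 block (box 3) already contains {1, 2, 4, 7, 8, 9}.
Removing those from 1–9 leaves {3, 5} as the candidates for (3,7).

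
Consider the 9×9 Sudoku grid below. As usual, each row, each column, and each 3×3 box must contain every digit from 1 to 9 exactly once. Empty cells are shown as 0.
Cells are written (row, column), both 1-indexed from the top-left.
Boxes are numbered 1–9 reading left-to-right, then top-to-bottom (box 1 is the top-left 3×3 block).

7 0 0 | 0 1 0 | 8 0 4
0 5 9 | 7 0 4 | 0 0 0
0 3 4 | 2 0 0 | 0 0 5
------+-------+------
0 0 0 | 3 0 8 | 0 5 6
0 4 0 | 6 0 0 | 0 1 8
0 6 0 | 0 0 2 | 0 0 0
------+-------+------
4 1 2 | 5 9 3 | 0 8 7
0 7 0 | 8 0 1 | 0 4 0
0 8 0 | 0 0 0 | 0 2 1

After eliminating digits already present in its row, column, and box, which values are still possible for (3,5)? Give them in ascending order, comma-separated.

6,8

Row 3 already contains {2, 3, 4, 5}.
Column 5 already contains {1, 9}.
Its 3×3 block (box 2) already contains {1, 2, 4, 7}.
Removing those from 1–9 leaves {6, 8} as the candidates for (3,5).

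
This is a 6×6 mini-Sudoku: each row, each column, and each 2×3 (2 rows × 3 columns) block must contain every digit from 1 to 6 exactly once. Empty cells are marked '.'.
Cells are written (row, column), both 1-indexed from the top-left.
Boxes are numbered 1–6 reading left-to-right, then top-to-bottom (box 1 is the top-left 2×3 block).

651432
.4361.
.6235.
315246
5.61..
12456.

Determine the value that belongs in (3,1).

Row 3 already contains {2, 3, 5, 6}.
Column 1 already contains {1, 3, 5, 6}.
Its 2×3 block (box 3) already contains {1, 2, 3, 5, 6}.
The only value from 1–6 not eliminated is 4, so (3,1) = 4.

4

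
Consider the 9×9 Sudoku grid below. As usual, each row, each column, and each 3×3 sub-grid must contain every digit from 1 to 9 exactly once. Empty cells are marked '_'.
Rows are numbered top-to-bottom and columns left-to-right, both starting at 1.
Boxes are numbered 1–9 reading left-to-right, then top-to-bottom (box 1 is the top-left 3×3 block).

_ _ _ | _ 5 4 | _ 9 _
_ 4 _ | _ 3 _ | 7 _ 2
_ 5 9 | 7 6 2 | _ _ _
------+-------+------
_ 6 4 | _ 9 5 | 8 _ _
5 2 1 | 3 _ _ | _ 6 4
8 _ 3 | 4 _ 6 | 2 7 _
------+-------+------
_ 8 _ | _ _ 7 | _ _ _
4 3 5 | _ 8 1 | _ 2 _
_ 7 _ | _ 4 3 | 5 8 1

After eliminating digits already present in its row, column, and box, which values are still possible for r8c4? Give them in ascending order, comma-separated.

Row 8 already contains {1, 2, 3, 4, 5, 8}.
Column 4 already contains {3, 4, 7}.
Its 3×3 block (box 8) already contains {1, 3, 4, 7, 8}.
Removing those from 1–9 leaves {6, 9} as the candidates for r8c4.

6,9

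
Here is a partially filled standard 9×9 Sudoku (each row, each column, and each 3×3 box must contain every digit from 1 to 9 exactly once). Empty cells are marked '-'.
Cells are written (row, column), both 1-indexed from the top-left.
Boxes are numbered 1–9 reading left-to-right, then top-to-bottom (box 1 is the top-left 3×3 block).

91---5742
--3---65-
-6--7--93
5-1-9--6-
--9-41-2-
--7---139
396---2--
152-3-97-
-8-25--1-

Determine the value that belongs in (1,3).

Row 1 already contains {1, 2, 4, 5, 7, 9}.
Column 3 already contains {1, 2, 3, 6, 7, 9}.
Its 3×3 block (box 1) already contains {1, 3, 6, 9}.
The only value from 1–9 not eliminated is 8, so (1,3) = 8.

8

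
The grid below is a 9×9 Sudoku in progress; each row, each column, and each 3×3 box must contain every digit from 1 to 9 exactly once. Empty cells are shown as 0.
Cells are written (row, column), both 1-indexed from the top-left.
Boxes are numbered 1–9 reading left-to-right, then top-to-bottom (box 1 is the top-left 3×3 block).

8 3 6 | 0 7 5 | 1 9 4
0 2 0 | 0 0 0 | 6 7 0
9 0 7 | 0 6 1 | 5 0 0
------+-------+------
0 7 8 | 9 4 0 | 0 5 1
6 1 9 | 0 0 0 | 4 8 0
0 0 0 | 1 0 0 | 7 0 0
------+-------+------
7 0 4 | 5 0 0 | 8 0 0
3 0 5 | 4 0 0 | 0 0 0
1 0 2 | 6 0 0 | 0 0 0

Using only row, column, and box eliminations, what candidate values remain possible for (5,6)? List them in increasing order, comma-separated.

2,3,7

Row 5 already contains {1, 4, 6, 8, 9}.
Column 6 already contains {1, 5}.
Its 3×3 block (box 5) already contains {1, 4, 9}.
Removing those from 1–9 leaves {2, 3, 7} as the candidates for (5,6).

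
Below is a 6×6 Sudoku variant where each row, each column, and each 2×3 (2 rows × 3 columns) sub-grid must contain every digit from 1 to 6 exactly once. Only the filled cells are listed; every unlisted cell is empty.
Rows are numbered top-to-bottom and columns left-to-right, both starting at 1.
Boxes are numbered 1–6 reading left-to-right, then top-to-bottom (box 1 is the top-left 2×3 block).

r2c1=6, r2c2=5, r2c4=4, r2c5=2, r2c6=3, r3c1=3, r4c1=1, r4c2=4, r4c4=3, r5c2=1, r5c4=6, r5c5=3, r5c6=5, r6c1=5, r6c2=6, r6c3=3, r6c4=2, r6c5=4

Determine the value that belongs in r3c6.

Cell r3c6 itself could take any of {1, 2, 4, 6} by direct elimination.
Consider where 4 can go in box 4.
r3c4 is out (column 4 already has a 4).
r3c5 is out (column 5 already has a 4).
r4c5 is out (row 4 already has a 4).
r4c6 is out (row 4 already has a 4).
So the only cell in box 4 that can hold 4 is r3c6.
Therefore r3c6 = 4.

4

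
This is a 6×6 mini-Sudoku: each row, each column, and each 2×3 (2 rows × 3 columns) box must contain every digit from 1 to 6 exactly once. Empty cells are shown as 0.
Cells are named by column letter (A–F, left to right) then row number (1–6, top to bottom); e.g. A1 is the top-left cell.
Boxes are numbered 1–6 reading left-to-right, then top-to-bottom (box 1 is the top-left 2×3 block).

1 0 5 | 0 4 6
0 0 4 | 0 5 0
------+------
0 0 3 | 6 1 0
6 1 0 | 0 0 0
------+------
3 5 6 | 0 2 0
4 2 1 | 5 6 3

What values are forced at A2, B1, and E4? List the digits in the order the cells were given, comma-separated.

2,3,3

For A2:
  Row 2 already contains {4, 5}.
  Column A already contains {1, 3, 4, 6}.
  Its 2×3 block (box 1) already contains {1, 4, 5}.
  The only value from 1–6 not eliminated is 2, so A2 = 2.
For B1:
  Row 1 already contains {1, 4, 5, 6}.
  Column B already contains {1, 2, 5}.
  Its 2×3 block (box 1) already contains {1, 4, 5}.
  The only value from 1–6 not eliminated is 3, so B1 = 3.
For E4:
  Row 4 already contains {1, 6}.
  Column E already contains {1, 2, 4, 5, 6}.
  Its 2×3 block (box 4) already contains {1, 6}.
  The only value from 1–6 not eliminated is 3, so E4 = 3.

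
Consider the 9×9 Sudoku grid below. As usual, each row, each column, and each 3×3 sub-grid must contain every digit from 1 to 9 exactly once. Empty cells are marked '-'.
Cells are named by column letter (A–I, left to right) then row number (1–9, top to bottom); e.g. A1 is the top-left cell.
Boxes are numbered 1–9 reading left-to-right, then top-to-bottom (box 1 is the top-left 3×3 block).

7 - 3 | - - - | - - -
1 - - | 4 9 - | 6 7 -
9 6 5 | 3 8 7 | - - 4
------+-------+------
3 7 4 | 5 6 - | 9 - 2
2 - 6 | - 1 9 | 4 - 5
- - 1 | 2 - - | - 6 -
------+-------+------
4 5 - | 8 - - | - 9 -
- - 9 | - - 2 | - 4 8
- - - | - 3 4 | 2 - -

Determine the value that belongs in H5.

3

Cell H5 itself could take any of {3, 8} by direct elimination.
Consider where 3 can go in row 5.
B5 is out (box 4 already has a 3).
D5 is out (column D already has a 3).
So the only cell in row 5 that can hold 3 is H5.
Therefore H5 = 3.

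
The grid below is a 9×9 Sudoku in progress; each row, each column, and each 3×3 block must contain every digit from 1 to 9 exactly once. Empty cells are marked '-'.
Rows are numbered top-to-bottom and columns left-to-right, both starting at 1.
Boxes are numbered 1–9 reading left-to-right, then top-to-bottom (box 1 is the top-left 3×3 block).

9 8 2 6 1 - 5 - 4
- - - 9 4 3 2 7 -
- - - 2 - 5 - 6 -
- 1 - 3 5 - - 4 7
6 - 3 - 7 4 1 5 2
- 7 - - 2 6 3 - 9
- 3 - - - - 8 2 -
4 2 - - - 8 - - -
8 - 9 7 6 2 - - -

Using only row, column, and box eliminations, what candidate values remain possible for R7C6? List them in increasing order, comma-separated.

Row 7 already contains {2, 3, 8}.
Column 6 already contains {2, 3, 4, 5, 6, 8}.
Its 3×3 block (box 8) already contains {2, 6, 7, 8}.
Removing those from 1–9 leaves {1, 9} as the candidates for R7C6.

1,9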